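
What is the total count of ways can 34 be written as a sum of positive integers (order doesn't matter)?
12,310

Reasoning: Pentagonal recurrence p(n) = p(n−1) + p(n−2) − p(n−5) − p(n−7) + …: p(34) = p(33) + p(32) − p(29) − p(27) + p(22) + p(19) − p(12) − p(8) = 10,143 + 8,349 − 4,565 − 3,010 + 1,002 + 490 − 77 − 22 = 12,310.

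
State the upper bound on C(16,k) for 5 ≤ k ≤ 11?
C(16,k) is maximised at the centre of the row: C(16,8) = 12,870.
Final answer: 12,870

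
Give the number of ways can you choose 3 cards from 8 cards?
56

Reasoning: C(8,3) = 8! / (3! × (8-3)!)
         = 8! / (3! × 5!)
         = 56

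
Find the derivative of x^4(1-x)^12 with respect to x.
Product rule: 4x^{3}(1-x)^{12} + x^4·(-12)(1-x)^{11}.

Answer: 4x^3(1-x)^12 - 12x^4(1-x)^11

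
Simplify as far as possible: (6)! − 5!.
600

(6)! − 5! = (6)·5! − 5! = (6−1)·5! = 5·5! = 600.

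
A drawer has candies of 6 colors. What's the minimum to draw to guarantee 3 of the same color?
Worst case: 2 of each = 12. One more: 13.

Answer: 13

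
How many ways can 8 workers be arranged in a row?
40,320
Arrangements of 8 distinct objects: 8! = 40,320.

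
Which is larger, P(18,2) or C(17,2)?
P(18,2)

Explanation: P(18,2)=306, C(17,2)=136.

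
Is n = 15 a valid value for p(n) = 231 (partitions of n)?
No
Pentagonal recurrence p(n) = p(n−1) + p(n−2) − p(n−5) − p(n−7) + …: p(15) = p(14) + p(13) − p(10) − p(8) + p(3) + p(0) = 135 + 101 − 42 − 22 + 3 + 1 = 176, which does not equal 231.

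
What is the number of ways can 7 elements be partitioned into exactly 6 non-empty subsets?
21

Reasoning: This equals S(7,6), the Stirling number of the 2nd kind.
Using the Stirling recurrence: S(n,k) = k·S(n-1,k) + S(n-1,k-1)
S(7,6) = 6·S(6,6) + S(6,5)
         = 6·1 + 15
         = 6 + 15
         = 21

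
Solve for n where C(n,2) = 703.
C(n,2) = n(n−1)/2! is increasing in n, and n(n−1) = 2!·703 = 1,406 ≈ (n−0.5)^2 gives n ≈ 38.0. Check: C(36,2) = 630, C(37,2) = 666, C(38,2) = 703 ✓. So n = 38.
Final answer: 38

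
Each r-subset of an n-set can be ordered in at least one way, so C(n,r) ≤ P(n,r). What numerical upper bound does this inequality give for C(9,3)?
504
P(9,3) = 9·8·7 = 504, so C(9,3) ≤ 504. (The bound is loose by a factor of 3! = 6: C(9,3) = 504/6 = 84.)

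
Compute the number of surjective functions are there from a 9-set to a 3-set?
18,150

Solution: Onto functions = 3! × S(9,3)
First compute S(9,3) via recurrence:
Using the Stirling recurrence: S(n,k) = k·S(n-1,k) + S(n-1,k-1)
S(9,3) = 3·S(8,3) + S(8,2)
         = 3·966 + 127
         = 2898 + 127
         = 3,025
Then: 6 × 3025 = 18,150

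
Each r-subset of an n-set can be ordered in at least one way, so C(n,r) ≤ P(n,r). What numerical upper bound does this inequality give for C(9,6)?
60,480

Explanation: P(9,6) = 9·8·7·6·5·4 = 60,480, so C(9,6) ≤ 60,480. (The bound is loose by a factor of 6! = 720: C(9,6) = 60,480/720 = 84.)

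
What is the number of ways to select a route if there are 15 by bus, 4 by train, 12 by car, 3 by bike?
34

Reasoning: By the addition principle: 15 + 4 + 12 + 3 = 34.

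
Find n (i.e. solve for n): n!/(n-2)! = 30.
n!/(n-2)! = n×(n-1), a product of 2 consecutive integers ≈ (n−0.5)^2. 30^(1/2) + 0.5 ≈ 6.0; check n = 6: 6×5 = 30 ✓. So n = 6.

Answer: 6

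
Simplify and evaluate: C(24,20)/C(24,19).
C(n,k+1)/C(n,k) = (n−k)/(k+1). Here (24−19)/(19+1) = 5/20 = 1/4.
Final answer: 1/4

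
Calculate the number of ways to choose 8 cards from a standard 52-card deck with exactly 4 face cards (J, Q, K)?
45,238,050

Reasoning: 12 face cards and 40 non-face cards: C(12,4) × C(40,4) = 495 × 91,390 = 45,238,050.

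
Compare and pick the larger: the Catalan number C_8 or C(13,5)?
C_8

C_8 = C(16,8)/(8+1) = 12,870/9 = 1,430; C(13,5) = 1,287.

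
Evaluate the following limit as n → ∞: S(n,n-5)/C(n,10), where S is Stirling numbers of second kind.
945
The leading term of S(n,n-5) as a polynomial in n is (9)!!·C(n,10), so the ratio → (9)!! = 945.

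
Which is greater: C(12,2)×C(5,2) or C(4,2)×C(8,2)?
C(12,2)×C(5,2)
C(12,2)×C(5,2)=660, C(4,2)×C(8,2)=168.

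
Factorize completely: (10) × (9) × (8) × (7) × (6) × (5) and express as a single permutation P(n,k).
P(10,6) = 10!/(4)!
Product of 6 consecutive descending integers starting at 10: P(10,6) = 10!/4! = 151,200.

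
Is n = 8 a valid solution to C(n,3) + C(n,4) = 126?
C(8,3) + C(8,4) = 56 + 70 = 126, which equals 126.

Answer: Yes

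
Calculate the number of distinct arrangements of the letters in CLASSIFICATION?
Word has 14 letters (C=2, L=1, A=2, S=2, I=3, F=1, T=1, O=1, N=1). Arrangements: 14!/Π(k!) = 1,816,214,400.

Answer: 1,816,214,400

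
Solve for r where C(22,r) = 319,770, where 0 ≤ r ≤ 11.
8

Working:
C(22,r) is increasing for 0 ≤ r ≤ 11. Stepping up (C(22,r+1) = C(22,r)·(22−r)/(r+1)): C(22,1) = 22, C(22,2) = 231, C(22,3) = 1,540, C(22,4) = 7,315, C(22,5) = 26,334, C(22,6) = 74,613, C(22,7) = 170,544, C(22,8) = 319,770 ✓. So r = 8.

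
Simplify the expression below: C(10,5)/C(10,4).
6/5

Reasoning: C(n,k+1)/C(n,k) = (n−k)/(k+1). Here (10−4)/(4+1) = 6/5 = 6/5.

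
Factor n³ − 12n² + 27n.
n(n − 3)(n − 9)

Working:
n³ − 12n² + 27n = n(n² − 12n + 27) = n(n − 3)(n − 9).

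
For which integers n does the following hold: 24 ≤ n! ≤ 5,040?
4, 5, 6, 7

Reasoning: n! is strictly increasing; 4! = 24 and 7! = 5,040, so valid n = 4, 5, 6, 7.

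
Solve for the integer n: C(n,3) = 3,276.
C(n,3) = n(n−1)(n−2)/3! is increasing in n, and n(n−1)(n−2) = 3!·3,276 = 19,656 ≈ (n−1)^3 gives n ≈ 28.0. Check: C(26,3) = 2,600, C(27,3) = 2,925, C(28,3) = 3,276 ✓. So n = 28.

Answer: 28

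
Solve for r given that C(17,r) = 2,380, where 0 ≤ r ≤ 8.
4

Explanation: C(17,r) is increasing for 0 ≤ r ≤ 8. Stepping up (C(17,r+1) = C(17,r)·(17−r)/(r+1)): C(17,1) = 17, C(17,2) = 136, C(17,3) = 680, C(17,4) = 2,380 ✓. So r = 4.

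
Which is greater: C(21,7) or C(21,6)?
C(21,7)

C(21,7)=116,280, C(21,6)=54,264.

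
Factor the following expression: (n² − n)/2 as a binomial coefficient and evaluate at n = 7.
C(n,2); C(7,2) = 21

Reasoning: (n² − n)/2 = n(n−1)/2 = C(n,2). At n = 7: C(7,2) = 21.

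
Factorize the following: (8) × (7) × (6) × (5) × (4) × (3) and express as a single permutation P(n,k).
P(8,6) = 8!/(2)!

Working:
Product of 6 consecutive descending integers starting at 8: P(8,6) = 8!/2! = 20,160.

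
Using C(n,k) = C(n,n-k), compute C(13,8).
1,287
C(13,8) = C(13,5) = 1,287.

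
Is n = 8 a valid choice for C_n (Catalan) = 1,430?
Yes

C_8 = C(16,8)/(8+1) = 12,870/9 = 1,430, which equals 1,430.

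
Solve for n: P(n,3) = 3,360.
16

Working:
P(n,3) = n(n−1)(n−2) is increasing in n; n(n−1)(n−2) ≈ (n−1)^3 = 3,360 gives n ≈ 16.0. Check: P(14,3) = 2,184, P(15,3) = 2,730, P(16,3) = 3,360 ✓. So n = 16.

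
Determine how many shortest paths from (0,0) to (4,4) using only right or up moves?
70

Explanation: Choose 4 rights from 8 moves: C(8,4) = 70.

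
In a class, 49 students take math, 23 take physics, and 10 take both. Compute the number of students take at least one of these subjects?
62

Explanation: |A∪B| = |A|+|B|-|A∩B| = 49+23-10 = 62.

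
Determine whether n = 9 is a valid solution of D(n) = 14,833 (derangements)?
No

Reasoning: D(9) = (9-1)·[D(8) + D(7)] = 8·[14,833 + 1,854] = 133,496, which does not equal 14,833.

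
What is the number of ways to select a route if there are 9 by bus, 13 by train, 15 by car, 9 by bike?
By the addition principle: 9 + 13 + 15 + 9 = 46.
Final answer: 46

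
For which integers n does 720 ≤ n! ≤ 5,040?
n! is strictly increasing; 6! = 720 and 7! = 5,040, so valid n = 6, 7.

Answer: 6, 7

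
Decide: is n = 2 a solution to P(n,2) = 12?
No
P(2,2) = 2·1 = 2, which does not equal 12.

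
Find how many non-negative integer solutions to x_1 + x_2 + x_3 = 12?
91
C(12+3-1, 3-1) = 91.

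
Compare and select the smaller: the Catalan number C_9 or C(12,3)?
C(12,3)

Reasoning: C_9 = C(18,9)/(9+1) = 48,620/10 = 4,862; C(12,3) = 220.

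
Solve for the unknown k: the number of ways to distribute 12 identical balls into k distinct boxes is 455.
4

Stars and bars: the count is C(12+k−1, k−1), increasing in k. k=2: C(13,1) = 13, k=3: C(14,2) = 91, k=4: C(15,3) = 455 ✓. So k = 4.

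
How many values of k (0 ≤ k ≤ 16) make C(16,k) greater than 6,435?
Row 16 is unimodal and symmetric about k=16/2. C(16,5)=4,368 ≤ 6,435; C(16,6)=8,008 > 6,435; by symmetry C(16,k) > 6,435 for k = 6..10. That's 10 - 6 + 1 = 5 values.
Final answer: 5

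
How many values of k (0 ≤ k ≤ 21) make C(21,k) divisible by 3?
16

Explanation: Checking C(21,k) mod 3 for k = 0..21: divisible at k = 1, 2, 4, 5, 6, 7, 8, 10, 11, 13, 14, 15, 16, 17, 19, 20. That's 16 values.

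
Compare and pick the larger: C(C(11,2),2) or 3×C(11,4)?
C(C(11,2),2)

Explanation: C(C(11,2),2)=1,485, 3×C(11,4)=990.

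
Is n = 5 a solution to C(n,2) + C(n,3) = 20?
Yes
C(5,2) + C(5,3) = 10 + 10 = 20, which equals 20.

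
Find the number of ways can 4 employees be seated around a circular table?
Circular arrangements: (4-1)! = 6.
Final answer: 6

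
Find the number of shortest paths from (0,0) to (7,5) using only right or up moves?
792

Reasoning: Choose 7 rights from 12 moves: C(12,7) = 792.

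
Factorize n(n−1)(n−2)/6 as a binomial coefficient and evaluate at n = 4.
C(n,3); C(4,3) = 4

n(n−1)(n−2)/6 = n!/(3!(n−3)!) = C(n,3). At n = 4: C(4,3) = 4.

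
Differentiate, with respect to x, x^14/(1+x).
(14x^13(1+x) - x^14)/(1+x)²

Solution: Quotient rule: [14x^{13}(1+x) - x^14]/(1+x)².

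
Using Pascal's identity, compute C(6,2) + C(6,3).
35

Working:
C(6,2) + C(6,3) = C(7,3) = 35.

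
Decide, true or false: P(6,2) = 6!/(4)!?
True
Permutation formula P(n,k) = n!/(n-k)!: 6!/4! = 720/24 = 30 = P(6,2). The statement holds.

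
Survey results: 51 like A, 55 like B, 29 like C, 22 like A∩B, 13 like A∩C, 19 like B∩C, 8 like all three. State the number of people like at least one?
89

Explanation: |A∪B∪C| = 51+55+29-22-13-19+8 = 89.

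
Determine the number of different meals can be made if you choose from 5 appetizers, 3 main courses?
By the multiplication principle: 5 × 3 = 15.
Final answer: 15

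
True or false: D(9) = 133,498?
False
Derangements of 9 elements: D(9) = (9-1)·[D(8) + D(7)] = 8·[14,833 + 1,854] = 133,496.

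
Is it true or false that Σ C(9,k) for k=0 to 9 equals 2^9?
Binomial theorem: Σ C(9,k) = (1+1)^9 = 2^9 = 512; RHS 2^9 = 512.
Final answer: True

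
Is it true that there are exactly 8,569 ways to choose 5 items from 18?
False

Explanation: C(18,5) = 8,568 ≠ 8569.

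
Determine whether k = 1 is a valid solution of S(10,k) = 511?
S(10,1) = 1·S(9,1) + S(9,0) = 1·1 + 0 = 1, which does not equal 511.
Final answer: No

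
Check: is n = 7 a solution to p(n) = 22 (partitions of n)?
Pentagonal recurrence p(n) = p(n−1) + p(n−2) − p(n−5) − p(n−7) + …: p(7) = p(6) + p(5) − p(2) − p(0) = 11 + 7 − 2 − 1 = 15, which does not equal 22.

Answer: No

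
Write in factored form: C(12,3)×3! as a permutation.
P(12,3)
C(12,3)×3! = [12!/(3!(9)!)]×3! = 12!/(9)! = P(12,3) = 1,320.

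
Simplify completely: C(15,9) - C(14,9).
3,003

Explanation: C(15,9) - C(14,9) = C(14,8) = 3,003.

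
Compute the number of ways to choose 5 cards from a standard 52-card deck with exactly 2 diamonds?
712,842

Reasoning: 13 diamonds and 39 non-diamonds: C(13,2) × C(39,3) = 78 × 9139 = 712,842.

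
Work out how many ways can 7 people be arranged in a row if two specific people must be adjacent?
1,440

Treat pair as unit: (7-1)! arrangements × 2 internal orders = 1,440.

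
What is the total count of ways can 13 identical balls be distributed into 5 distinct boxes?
2,380

Reasoning: C(13+5-1, 5-1) = C(17, 4) = 2,380.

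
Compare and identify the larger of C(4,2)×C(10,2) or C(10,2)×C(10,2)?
C(10,2)×C(10,2)

Explanation: C(4,2)×C(10,2)=270, C(10,2)×C(10,2)=2,025.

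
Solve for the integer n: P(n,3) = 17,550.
27

Solution: P(n,3) = n(n−1)(n−2) is increasing in n; n(n−1)(n−2) ≈ (n−1)^3 = 17,550 gives n ≈ 27.0. Check: P(25,3) = 13,800, P(26,3) = 15,600, P(27,3) = 17,550 ✓. So n = 27.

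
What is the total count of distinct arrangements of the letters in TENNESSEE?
Word has 9 letters (T=1, E=4, N=2, S=2). Arrangements: 9!/Π(k!) = 3,780.
Final answer: 3,780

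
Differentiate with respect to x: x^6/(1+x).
(6x^5(1+x) - x^6)/(1+x)²

Working:
Quotient rule: [6x^{5}(1+x) - x^6]/(1+x)².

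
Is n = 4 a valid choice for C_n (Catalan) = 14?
Yes

Solution: C_4 = C(8,4)/(4+1) = 70/5 = 14, which equals 14.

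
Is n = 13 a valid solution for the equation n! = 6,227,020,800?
Yes
13! = 13·12! = 13·479,001,600 = 6,227,020,800, which equals 6,227,020,800.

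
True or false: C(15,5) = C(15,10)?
True

Explanation: C(15,5) = C(15,15-5) by the symmetry property; both equal 3,003.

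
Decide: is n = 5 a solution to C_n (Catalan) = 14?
No

Working:
C_5 = C(10,5)/(5+1) = 252/6 = 42, which does not equal 14.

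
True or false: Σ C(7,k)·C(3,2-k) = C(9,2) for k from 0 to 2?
Vandermonde's identity gives C(10,2) = 45; RHS C(9,2) = 36.

Answer: False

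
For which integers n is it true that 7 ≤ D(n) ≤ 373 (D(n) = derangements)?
4, 5, 6
Using D(n) = (n−1)[D(n−1) + D(n−2)] with D(1)=0, D(2)=1: D(3)=2; D(4)=9; D(5)=44; D(6)=265; D(7)=1,854. So valid n = 4, 5, 6.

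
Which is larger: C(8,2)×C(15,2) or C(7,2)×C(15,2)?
C(8,2)×C(15,2)

C(8,2)×C(15,2)=2,940, C(7,2)×C(15,2)=2,205.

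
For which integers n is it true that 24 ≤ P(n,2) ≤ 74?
6, 7, 8, 9

Working:
P(5,2)=20; P(6,2)=30; P(7,2)=42; P(8,2)=56; P(9,2)=72; P(10,2)=90. So valid n = 6, 7, 8, 9.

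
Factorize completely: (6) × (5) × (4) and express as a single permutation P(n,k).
P(6,3) = 6!/(3)!

Explanation: Product of 3 consecutive descending integers starting at 6: P(6,3) = 6!/3! = 120.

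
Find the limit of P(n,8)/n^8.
1

Working:
P(n,8) = n(n-1)···(n-7) ≈ n^8 for large n. Limit = 1.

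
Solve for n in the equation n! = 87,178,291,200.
14

n! is strictly increasing. 12! = 479,001,600, 13! = 6,227,020,800, 14! = 87,178,291,200 ✓. So n = 14.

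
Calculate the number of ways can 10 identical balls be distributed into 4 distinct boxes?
286
C(10+4-1, 4-1) = C(13, 3) = 286.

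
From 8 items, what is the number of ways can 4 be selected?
70

Reasoning: C(8,4) = 8! / (4! × (8-4)!)
         = 8! / (4! × 4!)
         = 70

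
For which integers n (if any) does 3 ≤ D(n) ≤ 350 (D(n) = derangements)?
4, 5, 6

Reasoning: Using D(n) = (n−1)[D(n−1) + D(n−2)] with D(1)=0, D(2)=1: D(3)=2; D(4)=9; D(5)=44; D(6)=265; D(7)=1,854. So valid n = 4, 5, 6.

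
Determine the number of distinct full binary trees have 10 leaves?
Using the Catalan number formula: C_n = C(2n, n) / (n+1)
C_9 = C(18, 9) / (9+1)
     = 48620 / 10
     = 4,862
Final answer: 4,862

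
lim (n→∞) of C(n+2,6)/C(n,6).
Both numerator and denominator grow as n^6/6! for large n, so the ratio → 1.
Final answer: 1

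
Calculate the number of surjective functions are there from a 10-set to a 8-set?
30,240,000

Working:
Onto functions = 8! × S(10,8)
First compute S(10,8) via recurrence:
Using the Stirling recurrence: S(n,k) = k·S(n-1,k) + S(n-1,k-1)
S(10,8) = 8·S(9,8) + S(9,7)
         = 8·36 + 462
         = 288 + 462
         = 750
Then: 40320 × 750 = 30,240,000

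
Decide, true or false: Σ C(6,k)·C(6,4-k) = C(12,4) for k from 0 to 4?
True
Vandermonde's identity gives C(12,4) = 495; RHS C(12,4) = 495.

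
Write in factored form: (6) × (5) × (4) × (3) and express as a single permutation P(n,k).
Product of 4 consecutive descending integers starting at 6: P(6,4) = 6!/2! = 360.

Answer: P(6,4) = 6!/(2)!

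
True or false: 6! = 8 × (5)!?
False

Working:
6! = 6 × 5! = 720, but 8 × 5! = 960.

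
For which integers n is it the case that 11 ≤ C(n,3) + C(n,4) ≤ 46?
5, 6

Explanation: C(4,3)+C(4,4)=5; C(5,3)+C(5,4)=15; C(6,3)+C(6,4)=35; C(7,3)+C(7,4)=70. So valid n = 5, 6.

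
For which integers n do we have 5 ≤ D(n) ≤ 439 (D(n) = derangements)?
Using D(n) = (n−1)[D(n−1) + D(n−2)] with D(1)=0, D(2)=1: D(3)=2; D(4)=9; D(5)=44; D(6)=265; D(7)=1,854. So valid n = 4, 5, 6.

Answer: 4, 5, 6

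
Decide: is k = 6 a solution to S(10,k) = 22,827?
Yes

Reasoning: S(10,6) = 6·S(9,6) + S(9,5) = 6·2,646 + 6,951 = 22,827, which equals 22,827.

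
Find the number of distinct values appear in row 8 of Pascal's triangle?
Row 8 has entries C(8,0)..C(8,8); by symmetry C(8,k)=C(8,8-k), giving 5 distinct values.

Answer: 5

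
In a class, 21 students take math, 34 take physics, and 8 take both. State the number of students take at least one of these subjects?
47

Solution: |A∪B| = |A|+|B|-|A∩B| = 21+34-8 = 47.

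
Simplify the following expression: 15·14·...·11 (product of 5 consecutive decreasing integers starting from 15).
360,360

Solution: This is P(15,5) = 15!/(10)! = 360,360.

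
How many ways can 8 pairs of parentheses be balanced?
1,430

Solution: Using the Catalan number formula: C_n = C(2n, n) / (n+1)
C_8 = C(16, 8) / (8+1)
     = 12870 / 9
     = 1,430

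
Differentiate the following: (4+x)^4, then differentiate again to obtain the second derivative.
12(4+x)^2
First derivative: 4(4+x)^{3}. Second derivative: 4·3·(4+x)^{2} = 12(4+x)^{2}.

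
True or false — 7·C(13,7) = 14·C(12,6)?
False

Reasoning: Absorption identity k·C(n,k) = n·C(n-1,k-1). LHS = 7·1716 = 12,012; RHS = 14·924 = 12,936.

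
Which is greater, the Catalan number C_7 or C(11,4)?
C_7

Working:
C_7 = C(14,7)/(7+1) = 3,432/8 = 429; C(11,4) = 330.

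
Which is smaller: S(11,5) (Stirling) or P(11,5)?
P(11,5)

S(11,5) = 5·S(10,5) + S(10,4) = 5·42,525 + 34,105 = 246,730; P(11,5) = 55,440.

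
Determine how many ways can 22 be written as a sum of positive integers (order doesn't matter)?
1,002
Pentagonal recurrence p(n) = p(n−1) + p(n−2) − p(n−5) − p(n−7) + …: p(22) = p(21) + p(20) − p(17) − p(15) + p(10) + p(7) − p(0) = 792 + 627 − 297 − 176 + 42 + 15 − 1 = 1,002.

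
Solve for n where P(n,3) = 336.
8

Working:
P(n,3) = n(n−1)(n−2) is increasing in n; n(n−1)(n−2) ≈ (n−1)^3 = 336 gives n ≈ 8.0. Check: P(6,3) = 120, P(7,3) = 210, P(8,3) = 336 ✓. So n = 8.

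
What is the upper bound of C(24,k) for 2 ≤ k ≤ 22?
2,704,156

C(24,k) is maximised at the centre of the row: C(24,12) = 2,704,156.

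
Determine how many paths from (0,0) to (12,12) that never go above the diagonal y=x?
208,012

Working:
Counted by the Catalan number C_12: C_12 = C(24,12)/(12+1) = 2,704,156/13 = 208,012.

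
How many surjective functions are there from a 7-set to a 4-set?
8,400

Onto functions = 4! × S(7,4)
First compute S(7,4) via recurrence:
Using the Stirling recurrence: S(n,k) = k·S(n-1,k) + S(n-1,k-1)
S(7,4) = 4·S(6,4) + S(6,3)
         = 4·65 + 90
         = 260 + 90
         = 350
Then: 24 × 350 = 8,400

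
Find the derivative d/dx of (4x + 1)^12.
48(4x + 1)^11
Chain rule: 12(4x+1)^{11} × 4 = 48(4x+1)^{11}.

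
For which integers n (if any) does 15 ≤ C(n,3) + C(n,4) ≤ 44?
C(4,3)+C(4,4)=5; C(5,3)+C(5,4)=15; C(6,3)+C(6,4)=35; C(7,3)+C(7,4)=70. So valid n = 5, 6.

Answer: 5, 6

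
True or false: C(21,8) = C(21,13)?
True
C(21,8) = C(21,21-8) by the symmetry property; both equal 203,490.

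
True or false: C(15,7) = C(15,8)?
True

Solution: C(15,7) = C(15,15-7) by the symmetry property; both equal 6,435.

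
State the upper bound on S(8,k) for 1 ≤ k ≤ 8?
Row S(8,k) for k = 1..8 (via S(n,k) = k·S(n−1,k) + S(n−1,k−1)): 1, 127, 966, 1,701, 1,050, 266, 28, 1. The row is unimodal; maximum at k = 4: 1,701.
Final answer: 1,701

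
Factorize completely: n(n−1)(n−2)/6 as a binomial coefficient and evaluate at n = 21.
C(n,3); C(21,3) = 1,330
n(n−1)(n−2)/6 = n!/(3!(n−3)!) = C(n,3). At n = 21: C(21,3) = 1,330.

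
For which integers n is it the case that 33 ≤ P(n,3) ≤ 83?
5
P(4,3)=24; P(5,3)=60; P(6,3)=120. So valid n = 5.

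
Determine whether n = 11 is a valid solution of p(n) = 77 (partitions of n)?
No
Pentagonal recurrence p(n) = p(n−1) + p(n−2) − p(n−5) − p(n−7) + …: p(11) = p(10) + p(9) − p(6) − p(4) = 42 + 30 − 11 − 5 = 56, which does not equal 77.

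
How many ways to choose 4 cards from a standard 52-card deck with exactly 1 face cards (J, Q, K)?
118,560

Reasoning: 12 face cards and 40 non-face cards: C(12,1) × C(40,3) = 12 × 9,880 = 118,560.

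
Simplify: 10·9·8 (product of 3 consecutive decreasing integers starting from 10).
720

Explanation: This is P(10,3) = 10!/(7)! = 720.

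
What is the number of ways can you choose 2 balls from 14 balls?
C(14,2) = 14! / (2! × (14-2)!)
         = 14! / (2! × 12!)
         = 91
Final answer: 91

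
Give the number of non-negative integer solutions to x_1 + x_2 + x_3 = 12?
C(12+3-1, 3-1) = 91.
Final answer: 91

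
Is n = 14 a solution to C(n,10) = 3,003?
No

Working:
C(14,10) = 14·13·12·11·10·9·8·7·6·5/10! = 3,632,428,800/3,628,800 = 1,001, which does not equal 3,003.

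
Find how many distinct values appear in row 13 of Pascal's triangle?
7

Working:
Row 13 has entries C(13,0)..C(13,13); by symmetry C(13,k)=C(13,13-k), giving 7 distinct values.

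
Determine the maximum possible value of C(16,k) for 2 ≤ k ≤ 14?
12,870

C(16,k) is maximised at the centre of the row: C(16,8) = 12,870.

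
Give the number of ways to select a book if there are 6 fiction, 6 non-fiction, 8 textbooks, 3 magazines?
23

Solution: By the addition principle: 6 + 6 + 8 + 3 = 23.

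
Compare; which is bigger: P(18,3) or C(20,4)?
P(18,3)
P(18,3)=4,896, C(20,4)=4,845.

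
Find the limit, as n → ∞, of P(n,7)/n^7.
P(n,7) = n(n-1)···(n-6) ≈ n^7 for large n. Limit = 1.

Answer: 1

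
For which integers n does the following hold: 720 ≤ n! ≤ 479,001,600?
6, 7, 8, 9, 10, 11, 12
n! is strictly increasing; 6! = 720 and 12! = 479,001,600, so valid n = 6, 7, 8, 9, 10, 11, 12.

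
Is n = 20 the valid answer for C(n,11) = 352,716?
No

Solution: C(20,11) = 20·19·18·17·16·15·14·13·12·11·10/11! = 6,704,425,728,000/39,916,800 = 167,960, which does not equal 352,716.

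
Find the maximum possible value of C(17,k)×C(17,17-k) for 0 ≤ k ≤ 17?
C(17,k)·C(17,17-k) = C(17,k)², maximised at the centre k = 8: C(17,8)² = 590,976,100.

Answer: 590,976,100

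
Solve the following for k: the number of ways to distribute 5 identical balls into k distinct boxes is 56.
4

Working:
Stars and bars: the count is C(5+k−1, k−1), increasing in k. k=2: C(6,1) = 6, k=3: C(7,2) = 21, k=4: C(8,3) = 56 ✓. So k = 4.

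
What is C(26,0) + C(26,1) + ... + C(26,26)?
67,108,864

Solution: Sum of binomial coefficients = 2^26 = 67,108,864.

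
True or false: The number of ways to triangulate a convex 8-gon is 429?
False

Explanation: Triangulations of a convex 8-gon are counted by the Catalan number C_6: C_6 = C(12,6)/(6+1) = 924/7 = 132.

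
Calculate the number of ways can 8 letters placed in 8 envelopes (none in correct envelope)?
Using D(n) = (n-1)[D(n-1) + D(n-2)]:
D(8) = (8-1) × [D(7) + D(6)]
      = 7 × [1854 + 265]
      = 7 × 2119
      = 14,833

Answer: 14,833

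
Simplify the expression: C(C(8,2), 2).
C(8,2) = 28, then C(28, 2) = 378.

Answer: 378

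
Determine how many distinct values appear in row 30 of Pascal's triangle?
16

Solution: Row 30 has entries C(30,0)..C(30,30); by symmetry C(30,k)=C(30,30-k), giving 16 distinct values.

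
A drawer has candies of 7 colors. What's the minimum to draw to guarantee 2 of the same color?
8
Worst case: 1 of each = 7. One more: 8.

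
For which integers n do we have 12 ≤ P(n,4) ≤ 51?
4
P(3,4)=0; P(4,4)=24; P(5,4)=120. So valid n = 4.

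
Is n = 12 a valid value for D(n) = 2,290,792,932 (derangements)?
No

D(12) = (12-1)·[D(11) + D(10)] = 11·[14,684,570 + 1,334,961] = 176,214,841, which does not equal 2,290,792,932.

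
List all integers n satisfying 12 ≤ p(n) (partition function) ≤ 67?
7, 8, 9, 10, 11

Reasoning: Tabulating p(n) via p(n) = p(n−1) + p(n−2) − p(n−5) − p(n−7) + …: p(6)=11; p(7)=15; p(8)=22; p(9)=30; p(10)=42; p(11)=56; p(12)=77. So valid n = 7, 8, 9, 10, 11.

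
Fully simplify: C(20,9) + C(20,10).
352,716

Reasoning: By Pascal's identity: C(21,10) = 352,716.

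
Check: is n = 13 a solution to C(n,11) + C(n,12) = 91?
Yes

Explanation: C(13,11) + C(13,12) = 78 + 13 = 91, which equals 91.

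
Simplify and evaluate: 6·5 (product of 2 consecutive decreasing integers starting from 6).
30
This is P(6,2) = 6!/(4)! = 30.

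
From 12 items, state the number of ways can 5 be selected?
C(12,5) = 12! / (5! × (12-5)!)
         = 12! / (5! × 7!)
         = 792
Final answer: 792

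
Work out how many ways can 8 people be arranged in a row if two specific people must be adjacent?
10,080

Treat pair as unit: (8-1)! arrangements × 2 internal orders = 10,080.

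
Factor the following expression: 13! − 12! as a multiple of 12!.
12 × 12! = 5,748,019,200

Solution: 13! − 12! = 13·12! − 12! = (13 − 1)·12! = 12 × 12! = 5,748,019,200.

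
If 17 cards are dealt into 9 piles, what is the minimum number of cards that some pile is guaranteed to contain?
Pigeonhole: ⌈17/9⌉ = 2.
Final answer: 2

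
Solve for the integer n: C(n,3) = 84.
C(n,3) = n(n−1)(n−2)/3! is increasing in n, and n(n−1)(n−2) = 3!·84 = 504 ≈ (n−1)^3 gives n ≈ 9.0. Check: C(7,3) = 35, C(8,3) = 56, C(9,3) = 84 ✓. So n = 9.
Final answer: 9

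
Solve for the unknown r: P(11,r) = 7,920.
4

P(11,r) = 11·10·…·(11−r+1), a product of r factors. Multiplying down from 11: 11 = 11; 11·10 = 110; 11·10·9 = 990; 11·10·9·8 = 7,920 ✓ (4 factors). So r = 4.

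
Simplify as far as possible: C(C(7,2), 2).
C(7,2) = 21, then C(21, 2) = 210.
Final answer: 210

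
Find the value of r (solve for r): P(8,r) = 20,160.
6

Solution: P(8,r) = 8·7·…·(8−r+1), a product of r factors. Multiplying down from 8: 8 = 8; 8·7 = 56; 8·7·6 = 336; 8·7·6·5 = 1,680; 8·7·6·5·4 = 6,720; 8·7·6·5·4·3 = 20,160 ✓ (6 factors). So r = 6.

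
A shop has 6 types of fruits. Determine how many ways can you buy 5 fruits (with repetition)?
252

Reasoning: Stars and bars: C(5+6-1, 5) = C(10, 5) = 252.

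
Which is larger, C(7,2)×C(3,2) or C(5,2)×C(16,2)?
C(5,2)×C(16,2)

C(7,2)×C(3,2)=63, C(5,2)×C(16,2)=1,200.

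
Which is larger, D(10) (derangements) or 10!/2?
10!/2

Working:
D(10) = (10-1)·[D(9) + D(8)] = 9·[133,496 + 14,833] = 1,334,961; 10!/2 = 3,628,800/2 = 1,814,400.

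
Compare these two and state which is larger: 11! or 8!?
11!
11!=39,916,800, 8!=40,320. 11! > 8!.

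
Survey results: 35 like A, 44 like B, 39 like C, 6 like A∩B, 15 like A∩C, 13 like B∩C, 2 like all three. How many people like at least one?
86

Working:
|A∪B∪C| = 35+44+39-6-15-13+2 = 86.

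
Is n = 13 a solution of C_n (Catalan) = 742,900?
Yes

Solution: C_13 = C(26,13)/(13+1) = 10,400,600/14 = 742,900, which equals 742,900.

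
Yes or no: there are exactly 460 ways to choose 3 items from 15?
No

Reasoning: C(15,3) = 455 ≠ 460.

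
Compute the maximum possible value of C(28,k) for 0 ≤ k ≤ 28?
40,116,600

Explanation: Maximum at k = 14: C(28,14) = 40,116,600.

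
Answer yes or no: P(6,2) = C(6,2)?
P(6,2) = 30 but C(6,2) = 15; they differ by a factor of 2! = 2, so the statement does not hold.

Answer: No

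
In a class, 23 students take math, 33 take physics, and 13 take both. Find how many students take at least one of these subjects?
43

Explanation: |A∪B| = |A|+|B|-|A∩B| = 23+33-13 = 43.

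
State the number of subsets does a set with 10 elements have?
Each element can be included or excluded: 2^10 = 1,024.
Final answer: 1,024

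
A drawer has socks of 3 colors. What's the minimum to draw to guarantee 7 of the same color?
Worst case: 6 of each = 18. One more: 19.

Answer: 19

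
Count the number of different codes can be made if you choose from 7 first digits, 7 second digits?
By the multiplication principle: 7 × 7 = 49.
Final answer: 49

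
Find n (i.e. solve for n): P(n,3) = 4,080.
17
P(n,3) = n(n−1)(n−2) is increasing in n; n(n−1)(n−2) ≈ (n−1)^3 = 4,080 gives n ≈ 17.0. Check: P(15,3) = 2,730, P(16,3) = 3,360, P(17,3) = 4,080 ✓. So n = 17.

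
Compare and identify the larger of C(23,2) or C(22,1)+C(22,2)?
Equal

Working:
By Pascal's identity: C(23,2) = C(22,1)+C(22,2) = 253. Equal.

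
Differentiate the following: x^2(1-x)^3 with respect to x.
Product rule: 2x^{1}(1-x)^{3} + x^2·(-3)(1-x)^{2}.
Final answer: 2x^1(1-x)^3 - 3x^2(1-x)^2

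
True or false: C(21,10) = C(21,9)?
False

C(21,10) = 352,716 but C(21,9) = 293,930; symmetry gives C(21,10) = C(21,11), not C(21,9).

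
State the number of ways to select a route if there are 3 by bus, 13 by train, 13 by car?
29

Working:
By the addition principle: 3 + 13 + 13 = 29.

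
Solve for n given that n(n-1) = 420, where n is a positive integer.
21
n² − n − 420 = 0, so n = (1 ± √(1 + 4·420))/2 = (1 ± √1,681)/2 = (1 ± 41)/2, i.e. n = 21 or n = -20. Taking the positive root, n = 21 (check: 21×20 = 420).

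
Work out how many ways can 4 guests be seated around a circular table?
6

Circular arrangements: (4-1)! = 6.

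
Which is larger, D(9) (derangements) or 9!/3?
D(9)

D(9) = (9-1)·[D(8) + D(7)] = 8·[14,833 + 1,854] = 133,496; 9!/3 = 362,880/3 = 120,960.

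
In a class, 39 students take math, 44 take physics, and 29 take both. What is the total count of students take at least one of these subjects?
54

Explanation: |A∪B| = |A|+|B|-|A∩B| = 39+44-29 = 54.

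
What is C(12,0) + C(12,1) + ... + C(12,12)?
4,096

Sum of binomial coefficients = 2^12 = 4,096.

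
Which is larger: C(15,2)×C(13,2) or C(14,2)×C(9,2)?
C(15,2)×C(13,2)

Solution: C(15,2)×C(13,2)=8,190, C(14,2)×C(9,2)=3,276.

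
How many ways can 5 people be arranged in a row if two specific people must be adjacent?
48

Solution: Treat pair as unit: (5-1)! arrangements × 2 internal orders = 48.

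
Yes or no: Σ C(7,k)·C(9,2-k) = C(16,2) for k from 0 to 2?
Yes

Vandermonde's identity gives C(16,2) = 120; RHS C(16,2) = 120.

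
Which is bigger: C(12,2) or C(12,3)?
C(12,3)

Explanation: C(12,2)=66, C(12,3)=220.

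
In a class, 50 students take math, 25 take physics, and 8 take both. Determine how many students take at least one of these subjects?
67

|A∪B| = |A|+|B|-|A∩B| = 50+25-8 = 67.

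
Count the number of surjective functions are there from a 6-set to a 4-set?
1,560

Working:
Onto functions = 4! × S(6,4)
First compute S(6,4) via recurrence:
Using the Stirling recurrence: S(n,k) = k·S(n-1,k) + S(n-1,k-1)
S(6,4) = 4·S(5,4) + S(5,3)
         = 4·10 + 25
         = 40 + 25
         = 65
Then: 24 × 65 = 1,560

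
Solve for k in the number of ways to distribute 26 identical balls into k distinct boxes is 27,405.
Stars and bars: the count is C(26+k−1, k−1), increasing in k. k=3: C(28,2) = 378, k=4: C(29,3) = 3,654, k=5: C(30,4) = 27,405 ✓. So k = 5.

Answer: 5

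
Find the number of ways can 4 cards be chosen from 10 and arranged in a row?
P(10,4) = 10!/(10-4)! = 5,040.

Answer: 5,040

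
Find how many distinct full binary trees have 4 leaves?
5

Working:
Using the Catalan number formula: C_n = C(2n, n) / (n+1)
C_3 = C(6, 3) / (3+1)
     = 20 / 4
     = 5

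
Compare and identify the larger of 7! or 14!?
14!
7!=5,040, 14!=87,178,291,200. 14! > 7!.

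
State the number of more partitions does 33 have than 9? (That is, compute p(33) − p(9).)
10,113

Explanation: Pentagonal recurrence p(n) = p(n−1) + p(n−2) − p(n−5) − p(n−7) + …: p(33) = p(32) + p(31) − p(28) − p(26) + p(21) + p(18) − p(11) − p(7) = 8,349 + 6,842 − 3,718 − 2,436 + 792 + 385 − 56 − 15 = 10,143.
p(9) = p(8) + p(7) − p(4) − p(2) = 22 + 15 − 5 − 2 = 30.
Difference = 10,143 − 30 = 10,113.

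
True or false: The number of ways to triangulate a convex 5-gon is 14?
False

Reasoning: Triangulations of a convex 5-gon are counted by the Catalan number C_3: C_3 = C(6,3)/(3+1) = 20/4 = 5.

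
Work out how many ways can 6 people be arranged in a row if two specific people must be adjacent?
240

Reasoning: Treat pair as unit: (6-1)! arrangements × 2 internal orders = 240.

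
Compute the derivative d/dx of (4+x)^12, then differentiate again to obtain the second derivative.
132(4+x)^10

Explanation: First derivative: 12(4+x)^{11}. Second derivative: 12·11·(4+x)^{10} = 132(4+x)^{10}.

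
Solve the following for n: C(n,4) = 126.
C(n,4) = n(n−1)(n−2)(n−3)/4! is increasing in n, and n(n−1)(n−2)(n−3) = 4!·126 = 3,024 ≈ (n−1.5)^4 gives n ≈ 8.9. Check: C(7,4) = 35, C(8,4) = 70, C(9,4) = 126 ✓. So n = 9.
Final answer: 9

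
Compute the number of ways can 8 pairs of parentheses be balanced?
Using the Catalan number formula: C_n = C(2n, n) / (n+1)
C_8 = C(16, 8) / (8+1)
     = 12870 / 9
     = 1,430

Answer: 1,430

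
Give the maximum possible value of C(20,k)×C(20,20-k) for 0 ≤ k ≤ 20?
34,134,779,536

C(20,k)·C(20,20-k) = C(20,k)², maximised at the centre k = 10: C(20,10)² = 34,134,779,536.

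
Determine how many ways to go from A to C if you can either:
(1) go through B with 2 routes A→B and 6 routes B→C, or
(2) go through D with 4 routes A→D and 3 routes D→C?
24

Reasoning: Route via B: 2×6=12. Route via D: 4×3=12. Total: 24.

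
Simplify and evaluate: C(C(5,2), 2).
45

Reasoning: C(5,2) = 10, then C(10, 2) = 45.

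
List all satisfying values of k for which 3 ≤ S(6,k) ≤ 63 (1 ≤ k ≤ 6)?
2, 5
S(6,1)=1; S(6,2)=31; S(6,3)=90; S(6,4)=65; S(6,5)=15; S(6,6)=1. So valid k = 2, 5.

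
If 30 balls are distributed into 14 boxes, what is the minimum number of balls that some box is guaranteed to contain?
3

Working:
Pigeonhole: ⌈30/14⌉ = 3.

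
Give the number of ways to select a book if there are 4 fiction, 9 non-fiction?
13

Working:
By the addition principle: 4 + 9 = 13.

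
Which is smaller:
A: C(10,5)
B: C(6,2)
A=C(10,5)=252, B=C(6,2)=15.

Answer: B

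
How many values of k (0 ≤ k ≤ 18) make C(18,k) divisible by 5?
3

Solution: Checking C(18,k) mod 5 for k = 0..18: divisible at k = 4, 9, 14. That's 3 values.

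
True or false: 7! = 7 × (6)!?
By definition n! = n × (n-1)!, so 7! = 7 × 6!.
Final answer: True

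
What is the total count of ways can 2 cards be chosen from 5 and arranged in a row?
P(5,2) = 5!/(5-2)! = 20.
Final answer: 20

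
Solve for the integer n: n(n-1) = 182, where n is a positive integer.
n² − n − 182 = 0, so n = (1 ± √(1 + 4·182))/2 = (1 ± √729)/2 = (1 ± 27)/2, i.e. n = 14 or n = -13. Taking the positive root, n = 14 (check: 14×13 = 182).

Answer: 14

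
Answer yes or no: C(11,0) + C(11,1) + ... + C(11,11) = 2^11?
Yes

Binomial theorem with x = y = 1: Σ C(11,i) = (1+1)^11 = 2^11 = 2,048. The statement holds.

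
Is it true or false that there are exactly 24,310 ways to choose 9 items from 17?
True

Solution: C(17,9) = 24,310.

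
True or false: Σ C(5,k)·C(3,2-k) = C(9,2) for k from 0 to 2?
False

Solution: Vandermonde's identity gives C(8,2) = 28; RHS C(9,2) = 36.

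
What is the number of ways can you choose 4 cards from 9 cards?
126
C(9,4) = 9! / (4! × (9-4)!)
         = 9! / (4! × 5!)
         = 126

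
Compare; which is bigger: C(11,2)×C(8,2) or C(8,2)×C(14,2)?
C(8,2)×C(14,2)
C(11,2)×C(8,2)=1,540, C(8,2)×C(14,2)=2,548.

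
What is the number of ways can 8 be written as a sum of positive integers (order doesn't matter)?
22
Pentagonal recurrence p(n) = p(n−1) + p(n−2) − p(n−5) − p(n−7) + …: p(8) = p(7) + p(6) − p(3) − p(1) = 15 + 11 − 3 − 1 = 22.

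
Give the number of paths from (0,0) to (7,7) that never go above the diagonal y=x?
429

Counted by the Catalan number C_7: C_7 = C(14,7)/(7+1) = 3,432/8 = 429.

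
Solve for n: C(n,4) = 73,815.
38

Working:
C(n,4) = n(n−1)(n−2)(n−3)/4! is increasing in n, and n(n−1)(n−2)(n−3) = 4!·73,815 = 1,771,560 ≈ (n−1.5)^4 gives n ≈ 38.0. Check: C(36,4) = 58,905, C(37,4) = 66,045, C(38,4) = 73,815 ✓. So n = 38.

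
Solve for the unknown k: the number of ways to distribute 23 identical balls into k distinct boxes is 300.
3

Stars and bars: the count is C(23+k−1, k−1), increasing in k. k=2: C(24,1) = 24, k=3: C(25,2) = 300 ✓. So k = 3.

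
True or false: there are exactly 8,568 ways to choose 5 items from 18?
True
C(18,5) = 8,568.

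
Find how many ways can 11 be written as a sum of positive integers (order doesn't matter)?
Pentagonal recurrence p(n) = p(n−1) + p(n−2) − p(n−5) − p(n−7) + …: p(11) = p(10) + p(9) − p(6) − p(4) = 42 + 30 − 11 − 5 = 56.
Final answer: 56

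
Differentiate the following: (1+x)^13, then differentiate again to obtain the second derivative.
156(1+x)^11
First derivative: 13(1+x)^{12}. Second derivative: 13·12·(1+x)^{11} = 156(1+x)^{11}.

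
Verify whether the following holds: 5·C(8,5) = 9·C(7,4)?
False

Absorption identity k·C(n,k) = n·C(n-1,k-1). LHS = 5·56 = 280; RHS = 9·35 = 315.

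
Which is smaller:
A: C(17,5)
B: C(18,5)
A

Solution: A=C(17,5)=6,188, B=C(18,5)=8,568.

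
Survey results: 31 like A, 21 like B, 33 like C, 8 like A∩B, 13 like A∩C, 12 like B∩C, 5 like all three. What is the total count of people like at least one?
|A∪B∪C| = 31+21+33-8-13-12+5 = 57.
Final answer: 57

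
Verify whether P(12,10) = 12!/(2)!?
True

Reasoning: Permutation formula P(n,k) = n!/(n-k)!: 12!/2! = 479,001,600/2 = 239,500,800 = P(12,10). The statement holds.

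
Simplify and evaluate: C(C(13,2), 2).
3,003
C(13,2) = 78, then C(78, 2) = 3,003.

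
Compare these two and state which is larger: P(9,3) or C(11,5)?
P(9,3)

Reasoning: P(9,3)=504, C(11,5)=462.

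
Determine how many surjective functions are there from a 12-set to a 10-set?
6,187,104,000

Onto functions = 10! × S(12,10)
First compute S(12,10) via recurrence:
Using the Stirling recurrence: S(n,k) = k·S(n-1,k) + S(n-1,k-1)
S(12,10) = 10·S(11,10) + S(11,9)
         = 10·55 + 1155
         = 550 + 1155
         = 1,705
Then: 3628800 × 1705 = 6,187,104,000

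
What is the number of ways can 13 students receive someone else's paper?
2,290,792,932

Reasoning: Using D(n) = (n-1)[D(n-1) + D(n-2)]:
D(13) = (13-1) × [D(12) + D(11)]
      = 12 × [176214841 + 14684570]
      = 12 × 190899411
      = 2,290,792,932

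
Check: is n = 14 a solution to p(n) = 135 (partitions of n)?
Yes

Working:
Pentagonal recurrence p(n) = p(n−1) + p(n−2) − p(n−5) − p(n−7) + …: p(14) = p(13) + p(12) − p(9) − p(7) + p(2) = 101 + 77 − 30 − 15 + 2 = 135, which equals 135.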